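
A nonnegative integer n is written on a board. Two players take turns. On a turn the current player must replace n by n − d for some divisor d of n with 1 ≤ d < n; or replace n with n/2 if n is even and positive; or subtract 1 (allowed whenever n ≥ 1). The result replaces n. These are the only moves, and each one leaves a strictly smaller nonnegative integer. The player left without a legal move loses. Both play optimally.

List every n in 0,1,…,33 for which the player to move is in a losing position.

Compute win/loss labels from the base case upward. A position with no move is L. Any other position is W if it can reach an L in one move, else L.
n=0: no move → L
n=1: reaches L-position 0 → W
n=2: only reaches 1(W), which is W → L
n=3: reaches L-position 2 → W
n=4: reaches L-position 2 → W
n=5: only reaches 4(W), which is W → L
n=6: reaches L-position 5 → W
n=7: only reaches 6(W), which is W → L
n=8: reaches L-position 7 → W
n=9: only reaches 6(W), 8(W), all W → L
n=10: reaches L-position 5 → W
n=11: only reaches 10(W), which is W → L
n=12: reaches L-position 9 → W
n=13: only reaches 12(W), which is W → L
n=14: reaches L-position 7 → W
n=15: only reaches 10(W), 12(W), 14(W), all W → L
n=16: reaches L-position 15 → W
n=17: only reaches 16(W), which is W → L
n=18: reaches L-position 9 → W
n=19: only reaches 18(W), which is W → L
n=20: reaches L-position 15 → W
n=21: only reaches 14(W), 18(W), 20(W), all W → L
n=22: reaches L-position 11 → W
n=23: only reaches 22(W), which is W → L
n=24: reaches L-position 21 → W
n=25: only reaches 20(W), 24(W), all W → L
n=26: reaches L-position 13 → W
n=27: only reaches 18(W), 24(W), 26(W), all W → L
n=28: reaches L-position 21 → W
n=29: only reaches 28(W), which is W → L
n=30: reaches L-position 15 → W
n=31: only reaches 30(W), which is W → L
n=32: reaches L-position 31 → W
n=33: only reaches 22(W), 30(W), 32(W), all W → L
The losing starting values of n are exactly the entries labelled L in this table (17 of them).

0, 2, 5, 7, 9, 11, 13, 15, 17, 19, 21, 23, 25, 27, 29, 31, 33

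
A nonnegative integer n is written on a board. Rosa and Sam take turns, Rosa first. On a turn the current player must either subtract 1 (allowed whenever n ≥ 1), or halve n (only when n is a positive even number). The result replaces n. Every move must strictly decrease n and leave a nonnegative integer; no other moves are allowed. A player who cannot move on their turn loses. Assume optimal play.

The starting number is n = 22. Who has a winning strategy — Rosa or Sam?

Rosa wins.

Use the standard recursion: the mover loses at a terminal position; elsewhere, the mover wins exactly when some move hands the opponent an L position.
n=0: no move → L
n=1: →0(L), so W
n=2: →1(W) only, which is W, so L
n=3: →2(L), so W
n=4: →2(L), so W
n=5: →4(W) only, which is W, so L
n=6: →5(L), so W
n=7: →6(W) only, which is W, so L
n=8: →7(L), so W
n=9: →8(W) only, which is W, so L
n=10: →5(L), so W
n=11: →10(W) only, which is W, so L
n=12: →11(L), so W
n=13: →12(W) only, which is W, so L
n=14: →7(L), so W
n=15: →14(W) only, which is W, so L
n=16: →15(L), so W
n=17: →16(W) only, which is W, so L
n=18: →9(L), so W
n=19: →18(W) only, which is W, so L
n=20: →19(L), so W
n=21: →20(W) only, which is W, so L
n=22: →11(L), so W
The starting position 22 is W: Rosa should move to 11, handing over an L position.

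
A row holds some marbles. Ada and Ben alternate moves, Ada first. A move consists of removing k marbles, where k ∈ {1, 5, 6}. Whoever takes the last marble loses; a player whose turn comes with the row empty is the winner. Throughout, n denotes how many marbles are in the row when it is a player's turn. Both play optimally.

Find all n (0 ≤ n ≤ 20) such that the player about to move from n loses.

1, 3, 5, 12, 14, 16

Use the standard recursion: the mover wins at a terminal position; elsewhere, the mover wins exactly when some move hands the opponent an L position.
n=0: no move; the opponent has just taken the last marble and therefore loses → W
n=1: →0(W) only, which is W, so L
n=2: →1(L), so W
n=3: →2(W) only, which is W, so L
n=4: →3(L), so W
n=5: →4(W), 0(W) — all W, so L
n=6: →5(L), so W
n=7: →1(L), so W
n=8: →3(L), so W
n=9: →3(L), so W
n=10: →5(L), so W
n=11: →5(L), so W
n=12: →11(W), 7(W), 6(W) — all W, so L
n=13: →12(L), so W
n=14: →13(W), 9(W), 8(W) — all W, so L
n=15: →14(L), so W
n=16: →15(W), 11(W), 10(W) — all W, so L
n=17: →16(L), so W
n=18: →12(L), so W
n=19: →14(L), so W
n=20: →14(L), so W
The losing starting values of n are exactly the entries labelled L in this table (6 of them).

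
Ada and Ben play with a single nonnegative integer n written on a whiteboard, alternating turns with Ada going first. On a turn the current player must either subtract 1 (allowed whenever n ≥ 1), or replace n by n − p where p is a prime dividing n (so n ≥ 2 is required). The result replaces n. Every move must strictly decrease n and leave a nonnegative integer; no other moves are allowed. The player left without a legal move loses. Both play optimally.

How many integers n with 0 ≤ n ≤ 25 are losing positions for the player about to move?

7

Positions with no move are L. A position that does have a move is losing for the player to move precisely when every available move leads to a winning position for the opponent. Fill in the labels:
n=0: no move → L
n=1: reaches L-position 0 → W
n=2: reaches L-position 0 → W
n=3: reaches L-position 0 → W
n=4: only reaches 2(W), 3(W), all W → L
n=5: reaches L-position 0 → W
n=6: reaches L-position 4 → W
n=7: reaches L-position 0 → W
n=8: only reaches 6(W), 7(W), all W → L
n=9: reaches L-position 8 → W
n=10: reaches L-position 8 → W
n=11: reaches L-position 0 → W
n=12: only reaches 9(W), 10(W), 11(W), all W → L
n=13: reaches L-position 0 → W
n=14: reaches L-position 12 → W
n=15: reaches L-position 12 → W
n=16: only reaches 14(W), 15(W), all W → L
n=17: reaches L-position 0 → W
n=18: reaches L-position 16 → W
n=19: reaches L-position 0 → W
n=20: only reaches 15(W), 18(W), 19(W), all W → L
n=21: reaches L-position 20 → W
n=22: reaches L-position 20 → W
n=23: reaches L-position 0 → W
n=24: only reaches 21(W), 22(W), 23(W), all W → L
n=25: reaches L-position 20 → W
L entries with 0 ≤ n ≤ 25: n = 0, 4, 8, 12, 16, 20, 24; that makes 7.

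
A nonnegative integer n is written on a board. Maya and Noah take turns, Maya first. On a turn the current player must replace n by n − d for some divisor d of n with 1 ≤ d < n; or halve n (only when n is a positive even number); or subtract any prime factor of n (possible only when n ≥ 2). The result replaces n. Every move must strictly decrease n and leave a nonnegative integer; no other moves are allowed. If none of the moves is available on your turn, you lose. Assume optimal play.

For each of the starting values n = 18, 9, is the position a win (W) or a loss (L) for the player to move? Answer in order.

Use the standard recursion: the mover loses at a terminal position; elsewhere, the mover wins exactly when some move hands the opponent an L position.
n=0: no move → L
n=1: no move → L
n=2: W (go to 0, an L position)
n=3: W (go to 0, an L position)
n=4: L (options 2(W), 3(W) are all W)
n=5: W (go to 0, an L position)
n=6: W (go to 4, an L position)
n=7: W (go to 0, an L position)
n=8: W (go to 4, an L position)
n=9: L (options 6(W), 8(W) are all W)
n=10: W (go to 9, an L position)
n=11: W (go to 0, an L position)
n=12: W (go to 9, an L position)
n=13: W (go to 0, an L position)
n=14: L (options 7(W), 12(W), 13(W) are all W)
n=15: W (go to 14, an L position)
n=16: W (go to 14, an L position)
n=17: W (go to 0, an L position)
n=18: W (go to 9, an L position)

18: W, 9: L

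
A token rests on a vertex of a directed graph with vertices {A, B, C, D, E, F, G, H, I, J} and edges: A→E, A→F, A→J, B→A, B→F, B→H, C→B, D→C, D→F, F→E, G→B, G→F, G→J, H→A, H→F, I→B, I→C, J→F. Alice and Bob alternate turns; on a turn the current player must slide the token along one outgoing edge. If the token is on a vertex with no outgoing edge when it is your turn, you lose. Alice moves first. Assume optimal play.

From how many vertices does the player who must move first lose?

Classify positions by backward induction: terminal positions (no move available) are L. From any other position, the mover wins iff some move reaches an L.
Every edge goes from a vertex to one that appears earlier in the order E, F, J, A, H, B, G, C, I, D, so processing vertices in that order labels each vertex after all of its successors.
E: no outgoing edge → L
F: can move to E, which is L ⇒ W
J: the only move is to F(W), a W ⇒ L
A: can move to J, which is L ⇒ W
H: moves to A(W), F(W); every one is W ⇒ L
B: can move to H, which is L ⇒ W
G: can move to J, which is L ⇒ W
C: the only move is to B(W), a W ⇒ L
I: can move to C, which is L ⇒ W
D: can move to C, which is L ⇒ W
The L vertices are C, E, H, J; that is 4 in all.

4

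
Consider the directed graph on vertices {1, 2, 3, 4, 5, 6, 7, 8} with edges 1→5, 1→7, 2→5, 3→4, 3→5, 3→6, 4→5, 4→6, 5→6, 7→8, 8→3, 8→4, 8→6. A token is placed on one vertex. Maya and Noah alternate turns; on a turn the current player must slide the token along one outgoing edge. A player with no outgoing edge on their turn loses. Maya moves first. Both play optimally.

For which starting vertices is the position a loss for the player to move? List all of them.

2, 6, 7

Work bottom-up. With no move the player to move loses. Otherwise the position is W if at least one move leads to an L position for the opponent, and L if every move leads to a W.
Every edge goes from a vertex to one that appears earlier in the order 6, 5, 4, 3, 2, 8, 7, 1, so processing vertices in that order labels each vertex after all of its successors.
6: no outgoing edge → L
5: W (go to 6, an L position)
4: W (go to 6, an L position)
3: W (go to 6, an L position)
2: L (sole option 5(W) is W)
8: W (go to 6, an L position)
7: L (sole option 8(W) is W)
1: W (go to 7, an L position)
Reading off the rows marked L gives the requested list; there are 3 such vertices.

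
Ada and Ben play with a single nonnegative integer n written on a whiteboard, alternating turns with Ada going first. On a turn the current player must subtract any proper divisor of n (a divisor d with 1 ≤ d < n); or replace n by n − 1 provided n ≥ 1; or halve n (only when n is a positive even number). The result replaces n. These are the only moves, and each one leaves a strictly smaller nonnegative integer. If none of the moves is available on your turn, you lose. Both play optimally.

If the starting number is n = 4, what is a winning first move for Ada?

Move to 2.

Build the W/L table. Terminal = L. A non-terminal position is W if it has a move to some L; otherwise it is L.
n=0: no move → L
n=1: W (go to 0, an L position)
n=2: L (sole option 1(W) is W)
n=3: W (go to 2, an L position)
n=4: W (go to 2, an L position)
From 4, the L positions reachable in one move are: 2.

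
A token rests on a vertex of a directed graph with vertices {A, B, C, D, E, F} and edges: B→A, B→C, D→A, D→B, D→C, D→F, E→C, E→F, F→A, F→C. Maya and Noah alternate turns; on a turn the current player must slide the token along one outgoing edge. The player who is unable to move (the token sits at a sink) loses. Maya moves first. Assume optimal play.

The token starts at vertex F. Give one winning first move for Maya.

Move to C.

Work bottom-up. With no move the player to move loses. Otherwise the position is W if at least one move leads to an L position for the opponent, and L if every move leads to a W.
Every edge goes from a vertex to one that appears earlier in the order A, C, F, B, D, E, so processing vertices in that order labels each vertex after all of its successors.
A: no outgoing edge → L
C: no outgoing edge → L
F: can move to C, which is L ⇒ W
B: can move to C, which is L ⇒ W
D: can move to C, which is L ⇒ W
E: can move to C, which is L ⇒ W
From F, the L positions reachable in one move are: C, A. Any move reaching one of these is winning.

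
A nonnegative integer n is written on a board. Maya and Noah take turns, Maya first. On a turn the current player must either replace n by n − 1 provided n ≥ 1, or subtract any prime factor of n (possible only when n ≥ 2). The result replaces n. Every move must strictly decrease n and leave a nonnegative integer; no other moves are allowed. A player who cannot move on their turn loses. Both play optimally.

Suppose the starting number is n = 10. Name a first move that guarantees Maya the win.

Work bottom-up. With no move the player to move loses. Otherwise the position is W if at least one move leads to an L position for the opponent, and L if every move leads to a W.
n=0: no move → L
n=1: reaches L-position 0 → W
n=2: reaches L-position 0 → W
n=3: reaches L-position 0 → W
n=4: only reaches 2(W), 3(W), all W → L
n=5: reaches L-position 0 → W
n=6: reaches L-position 4 → W
n=7: reaches L-position 0 → W
n=8: only reaches 6(W), 7(W), all W → L
n=9: reaches L-position 8 → W
n=10: reaches L-position 8 → W
From 10, the L positions reachable in one move are: 8.

Move to 8.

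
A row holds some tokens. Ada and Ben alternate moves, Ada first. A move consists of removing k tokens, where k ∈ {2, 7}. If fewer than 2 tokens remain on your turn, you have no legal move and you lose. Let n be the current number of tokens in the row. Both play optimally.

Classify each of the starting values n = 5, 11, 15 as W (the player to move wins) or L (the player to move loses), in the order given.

5: L, 11: W, 15: W

Positions with no move are L. A position that does have a move is losing for the player to move precisely when every available move leads to a winning position for the opponent. Fill in the labels:
n=0: no move → L
n=1: no move → L
n=2: can move to 0, which is L ⇒ W
n=3: can move to 1, which is L ⇒ W
n=4: the only move is to 2(W), a W ⇒ L
n=5: the only move is to 3(W), a W ⇒ L
n=6: can move to 4, which is L ⇒ W
n=7: can move to 5, which is L ⇒ W
n=8: can move to 1, which is L ⇒ W
n=9: moves to 7(W), 2(W); every one is W ⇒ L
n=10: moves to 8(W), 3(W); every one is W ⇒ L
n=11: can move to 9, which is L ⇒ W
n=12: can move to 10, which is L ⇒ W
n=13: moves to 11(W), 6(W); every one is W ⇒ L
n=14: moves to 12(W), 7(W); every one is W ⇒ L
n=15: can move to 13, which is L ⇒ W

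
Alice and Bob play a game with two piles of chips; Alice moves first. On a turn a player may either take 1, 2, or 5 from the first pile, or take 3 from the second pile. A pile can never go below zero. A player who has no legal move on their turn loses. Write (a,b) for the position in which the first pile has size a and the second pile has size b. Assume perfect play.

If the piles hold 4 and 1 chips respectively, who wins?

Use the standard recursion: the mover loses at a terminal position; elsewhere, the mover wins exactly when some move hands the opponent an L position.
No move ever increases a pile, so every position that can arise here has a ≤ 4 and b ≤ 1; it is enough to label the cells with 0 ≤ a ≤ 4 and 0 ≤ b ≤ 1.
Every move lowers a or b (never raises either), so fill the grid row by row in increasing a, and left to right within a row: each cell's successors are then already labelled.
      b=0  b=1
a=0:    L    L
a=1:    W    W
a=2:    W    W
a=3:    L    L
a=4:    W    W
Cells with no legal move (terminal, hence L): (0,0), (0,1).
The remaining L cells, each justified by listing all of its moves:
(3,0): L (options (2,0)(W), (1,0)(W) are all W)
(3,1): L (options (2,1)(W), (1,1)(W) are all W)
Every other cell has at least one move into one of the L cells above, so it is W.
From (4,1) Alice can move to (3,1), reaching an L position.

Alice wins.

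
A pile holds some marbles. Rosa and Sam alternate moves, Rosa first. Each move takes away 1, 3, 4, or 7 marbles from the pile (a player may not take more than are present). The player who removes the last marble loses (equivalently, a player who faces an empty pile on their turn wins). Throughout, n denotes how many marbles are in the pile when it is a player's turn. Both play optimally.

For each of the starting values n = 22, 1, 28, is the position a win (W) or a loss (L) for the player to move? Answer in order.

Use the standard recursion: the mover wins at a terminal position; elsewhere, the mover wins exactly when some move hands the opponent an L position.
n=0: no move; the opponent has just taken the last marble and therefore loses → W
n=1: L (sole option 0(W) is W)
n=2: W (go to 1, an L position)
n=3: L (options 2(W), 0(W) are all W)
n=4: W (go to 3, an L position)
n=5: W (go to 1, an L position)
n=6: W (go to 3, an L position)
n=7: W (go to 3, an L position)
n=8: W (go to 1, an L position)
n=9: L (options 8(W), 6(W), 5(W), 2(W) are all W)
n=10: W (go to 9, an L position)
n=11: L (options 10(W), 8(W), 7(W), 4(W) are all W)
n=12: W (go to 11, an L position)
n=13: W (go to 9, an L position)
n=14: W (go to 11, an L position)
n=15: W (go to 11, an L position)
n=16: W (go to 9, an L position)
n=17: L (options 16(W), 14(W), 13(W), 10(W) are all W)
n=18: W (go to 17, an L position)
n=19: L (options 18(W), 16(W), 15(W), 12(W) are all W)
n=20: W (go to 19, an L position)
n=21: W (go to 17, an L position)
n=22: W (go to 19, an L position)
n=23: W (go to 19, an L position)
n=24: W (go to 17, an L position)
n=25: L (options 24(W), 22(W), 21(W), 18(W) are all W)
n=26: W (go to 25, an L position)
n=27: L (options 26(W), 24(W), 23(W), 20(W) are all W)
n=28: W (go to 27, an L position)

22: W, 1: L, 28: W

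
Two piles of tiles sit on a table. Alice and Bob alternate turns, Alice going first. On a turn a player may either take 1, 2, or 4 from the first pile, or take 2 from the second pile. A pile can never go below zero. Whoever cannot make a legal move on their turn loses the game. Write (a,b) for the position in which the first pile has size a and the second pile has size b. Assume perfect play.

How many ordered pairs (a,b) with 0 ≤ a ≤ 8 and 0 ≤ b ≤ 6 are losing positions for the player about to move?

21

Use the standard recursion: the mover loses at a terminal position; elsewhere, the mover wins exactly when some move hands the opponent an L position.
Every move lowers a or b (never raises either), so fill the grid row by row in increasing a, and left to right within a row: each cell's successors are then already labelled.
      b=0  b=1  b=2  b=3  b=4  b=5  b=6
a=0:    L    L    W    W    L    L    W
a=1:    W    W    L    L    W    W    L
a=2:    W    W    W    W    W    W    W
a=3:    L    L    W    W    L    L    W
a=4:    W    W    L    L    W    W    L
a=5:    W    W    W    W    W    W    W
a=6:    L    L    W    W    L    L    W
a=7:    W    W    L    L    W    W    L
a=8:    W    W    W    W    W    W    W
Cells with no legal move (terminal, hence L): (0,0), (0,1).
The remaining L cells, each justified by listing all of its moves:
(0,4): the only move is to (0,2)(W), a W ⇒ L
(0,5): the only move is to (0,3)(W), a W ⇒ L
(1,2): moves to (0,2)(W), (1,0)(W); every one is W ⇒ L
(1,3): moves to (0,3)(W), (1,1)(W); every one is W ⇒ L
(1,6): moves to (0,6)(W), (1,4)(W); every one is W ⇒ L
(3,0): moves to (2,0)(W), (1,0)(W); every one is W ⇒ L
(3,1): moves to (2,1)(W), (1,1)(W); every one is W ⇒ L
(3,4): moves to (2,4)(W), (1,4)(W), (3,2)(W); every one is W ⇒ L
(3,5): moves to (2,5)(W), (1,5)(W), (3,3)(W); every one is W ⇒ L
(4,2): moves to (3,2)(W), (2,2)(W), (0,2)(W), (4,0)(W); every one is W ⇒ L
(4,3): moves to (3,3)(W), (2,3)(W), (0,3)(W), (4,1)(W); every one is W ⇒ L
(4,6): moves to (3,6)(W), (2,6)(W), (0,6)(W), (4,4)(W); every one is W ⇒ L
(6,0): moves to (5,0)(W), (4,0)(W), (2,0)(W); every one is W ⇒ L
(6,1): moves to (5,1)(W), (4,1)(W), (2,1)(W); every one is W ⇒ L
(6,4): moves to (5,4)(W), (4,4)(W), (2,4)(W), (6,2)(W); every one is W ⇒ L
(6,5): moves to (5,5)(W), (4,5)(W), (2,5)(W), (6,3)(W); every one is W ⇒ L
(7,2): moves to (6,2)(W), (5,2)(W), (3,2)(W), (7,0)(W); every one is W ⇒ L
(7,3): moves to (6,3)(W), (5,3)(W), (3,3)(W), (7,1)(W); every one is W ⇒ L
(7,6): moves to (6,6)(W), (5,6)(W), (3,6)(W), (7,4)(W); every one is W ⇒ L
Every other cell has at least one move into one of the L cells above, so it is W.
L cells per row: a=0: 4, a=1: 3, a=2: 0, a=3: 4, a=4: 3, a=5: 0, a=6: 4, a=7: 3, a=8: 0; total 21.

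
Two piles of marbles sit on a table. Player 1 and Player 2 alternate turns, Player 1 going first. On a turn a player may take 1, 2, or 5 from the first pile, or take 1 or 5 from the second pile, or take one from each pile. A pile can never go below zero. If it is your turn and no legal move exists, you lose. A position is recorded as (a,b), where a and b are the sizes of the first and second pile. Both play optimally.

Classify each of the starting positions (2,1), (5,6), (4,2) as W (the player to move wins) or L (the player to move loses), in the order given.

Compute win/loss labels from the base case upward. A position with no move is L. Any other position is W if it can reach an L in one move, else L.
No move ever increases a pile, so every position that can arise here has a ≤ 5 and b ≤ 6; it is enough to label the cells with 0 ≤ a ≤ 5 and 0 ≤ b ≤ 6.
Every move lowers a or b (never raises either), so fill the grid row by row in increasing a, and left to right within a row: each cell's successors are then already labelled.
      b=0  b=1  b=2  b=3  b=4  b=5  b=6
a=0:    L    W    L    W    L    W    L
a=1:    W    W    W    W    W    W    W
a=2:    W    L    W    L    W    L    W
a=3:    L    W    W    W    W    W    W
a=4:    W    W    L    W    L    W    L
a=5:    W    L    W    W    W    W    W
Cells with no legal move (terminal, hence L): (0,0).
The remaining L cells, each justified by listing all of its moves:
(0,2): L (sole option (0,1)(W) is W)
(0,4): L (sole option (0,3)(W) is W)
(0,6): L (options (0,5)(W), (0,1)(W) are all W)
(2,1): L (options (1,1)(W), (0,1)(W), (2,0)(W), (1,0)(W) are all W)
(2,3): L (options (1,3)(W), (0,3)(W), (2,2)(W), (1,2)(W) are all W)
(2,5): L (options (1,5)(W), (0,5)(W), (2,4)(W), (2,0)(W), (1,4)(W) are all W)
(3,0): L (options (2,0)(W), (1,0)(W) are all W)
(4,2): L (options (3,2)(W), (2,2)(W), (4,1)(W), (3,1)(W) are all W)
(4,4): L (options (3,4)(W), (2,4)(W), (4,3)(W), (3,3)(W) are all W)
(4,6): L (options (3,6)(W), (2,6)(W), (4,5)(W), (4,1)(W), (3,5)(W) are all W)
(5,1): L (options (4,1)(W), (3,1)(W), (0,1)(W), (5,0)(W), (4,0)(W) are all W)
Every other cell has at least one move into one of the L cells above, so it is W.
(2,1): one of the L cells justified above, so L
(5,6): the move to (4,6) reaches an L cell, so W
(4,2): one of the L cells justified above, so L

(2,1): L, (5,6): W, (4,2): L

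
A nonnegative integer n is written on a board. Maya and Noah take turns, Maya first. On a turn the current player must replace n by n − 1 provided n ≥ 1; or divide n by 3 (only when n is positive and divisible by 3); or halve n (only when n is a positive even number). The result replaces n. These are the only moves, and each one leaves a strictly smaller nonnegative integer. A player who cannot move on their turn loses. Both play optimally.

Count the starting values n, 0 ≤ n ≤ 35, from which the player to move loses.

Compute win/loss labels from the base case upward. A position with no move is L. Any other position is W if it can reach an L in one move, else L.
n=0: no move → L
n=1: can move to 0, which is L ⇒ W
n=2: the only move is to 1(W), a W ⇒ L
n=3: can move to 2, which is L ⇒ W
n=4: can move to 2, which is L ⇒ W
n=5: the only move is to 4(W), a W ⇒ L
n=6: can move to 2, which is L ⇒ W
n=7: the only move is to 6(W), a W ⇒ L
n=8: can move to 7, which is L ⇒ W
n=9: moves to 3(W), 8(W); every one is W ⇒ L
n=10: can move to 5, which is L ⇒ W
n=11: the only move is to 10(W), a W ⇒ L
n=12: can move to 11, which is L ⇒ W
n=13: the only move is to 12(W), a W ⇒ L
n=14: can move to 7, which is L ⇒ W
n=15: can move to 5, which is L ⇒ W
n=16: moves to 8(W), 15(W); every one is W ⇒ L
n=17: can move to 16, which is L ⇒ W
n=18: can move to 9, which is L ⇒ W
n=19: the only move is to 18(W), a W ⇒ L
n=20: can move to 19, which is L ⇒ W
n=21: can move to 7, which is L ⇒ W
n=22: can move to 11, which is L ⇒ W
n=23: the only move is to 22(W), a W ⇒ L
n=24: can move to 23, which is L ⇒ W
n=25: the only move is to 24(W), a W ⇒ L
n=26: can move to 13, which is L ⇒ W
n=27: can move to 9, which is L ⇒ W
n=28: moves to 14(W), 27(W); every one is W ⇒ L
n=29: can move to 28, which is L ⇒ W
n=30: moves to 10(W), 15(W), 29(W); every one is W ⇒ L
n=31: can move to 30, which is L ⇒ W
n=32: can move to 16, which is L ⇒ W
n=33: can move to 11, which is L ⇒ W
n=34: moves to 17(W), 33(W); every one is W ⇒ L
n=35: can move to 34, which is L ⇒ W
L entries with 0 ≤ n ≤ 35: n = 0, 2, 5, 7, 9, 11, 13, 16, 19, 23, 25, 28, 30, 34; that makes 14.

14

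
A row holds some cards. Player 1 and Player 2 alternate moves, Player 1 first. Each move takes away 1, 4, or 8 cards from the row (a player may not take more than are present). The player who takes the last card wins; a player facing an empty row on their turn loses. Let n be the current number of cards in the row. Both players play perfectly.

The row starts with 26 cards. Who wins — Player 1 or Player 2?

Work bottom-up. With no move the player to move loses. Otherwise the position is W if at least one move leads to an L position for the opponent, and L if every move leads to a W.
n=0: no move → L
n=1: W (go to 0, an L position)
n=2: L (sole option 1(W) is W)
n=3: W (go to 2, an L position)
n=4: W (go to 0, an L position)
n=5: L (options 4(W), 1(W) are all W)
n=6: W (go to 5, an L position)
n=7: L (options 6(W), 3(W) are all W)
n=8: W (go to 7, an L position)
n=9: W (go to 5, an L position)
n=10: W (go to 2, an L position)
n=11: W (go to 7, an L position)
n=12: L (options 11(W), 8(W), 4(W) are all W)
n=13: W (go to 12, an L position)
n=14: L (options 13(W), 10(W), 6(W) are all W)
n=15: W (go to 14, an L position)
n=16: W (go to 12, an L position)
n=17: L (options 16(W), 13(W), 9(W) are all W)
n=18: W (go to 17, an L position)
n=19: L (options 18(W), 15(W), 11(W) are all W)
n=20: W (go to 19, an L position)
n=21: W (go to 17, an L position)
n=22: W (go to 14, an L position)
n=23: W (go to 19, an L position)
n=24: L (options 23(W), 20(W), 16(W) are all W)
n=25: W (go to 24, an L position)
n=26: L (options 25(W), 22(W), 18(W) are all W)
The starting position 26 is L: whatever Player 1 does, the opponent receives a W position.

Player 2 wins.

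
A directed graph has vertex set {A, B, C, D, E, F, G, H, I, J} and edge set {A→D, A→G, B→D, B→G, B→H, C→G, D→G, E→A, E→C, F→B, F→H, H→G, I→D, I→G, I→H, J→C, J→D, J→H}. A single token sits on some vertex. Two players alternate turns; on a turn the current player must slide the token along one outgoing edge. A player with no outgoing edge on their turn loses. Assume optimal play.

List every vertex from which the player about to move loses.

E, F, G, J

Classify positions by backward induction: terminal positions (no move available) are L. From any other position, the mover wins iff some move reaches an L.
Every edge goes from a vertex to one that appears earlier in the order G, D, H, I, B, C, A, J, E, F, so processing vertices in that order labels each vertex after all of its successors.
G: no outgoing edge → L
D: reaches L-position G → W
H: reaches L-position G → W
I: reaches L-position G → W
B: reaches L-position G → W
C: reaches L-position G → W
A: reaches L-position G → W
J: only reaches C(W), H(W), D(W), all W → L
E: only reaches A(W), C(W), all W → L
F: only reaches B(W), H(W), all W → L
The losing starting vertices are exactly the entries labelled L in this table (4 of them).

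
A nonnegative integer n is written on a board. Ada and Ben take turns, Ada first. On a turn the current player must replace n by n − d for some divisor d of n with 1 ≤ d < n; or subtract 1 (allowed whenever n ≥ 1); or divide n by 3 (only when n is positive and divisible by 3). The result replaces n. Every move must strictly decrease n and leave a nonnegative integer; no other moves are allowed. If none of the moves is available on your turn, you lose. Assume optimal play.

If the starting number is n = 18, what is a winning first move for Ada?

Label each position W (a win for the player to move) or L (a loss). A position with no legal move is L; any other position is W exactly when some move reaches an L, and L when every move reaches a W.
n=0: no move → L
n=1: reaches L-position 0 → W
n=2: only reaches 1(W), which is W → L
n=3: reaches L-position 2 → W
n=4: reaches L-position 2 → W
n=5: only reaches 4(W), which is W → L
n=6: reaches L-position 2 → W
n=7: only reaches 6(W), which is W → L
n=8: reaches L-position 7 → W
n=9: only reaches 3(W), 6(W), 8(W), all W → L
n=10: reaches L-position 5 → W
n=11: only reaches 10(W), which is W → L
n=12: reaches L-position 9 → W
n=13: only reaches 12(W), which is W → L
n=14: reaches L-position 7 → W
n=15: reaches L-position 5 → W
n=16: only reaches 8(W), 12(W), 14(W), 15(W), all W → L
n=17: reaches L-position 16 → W
n=18: reaches L-position 9 → W
From 18, the L positions reachable in one move are: 9, 16. Any move reaching one of these is winning.

Move to 9.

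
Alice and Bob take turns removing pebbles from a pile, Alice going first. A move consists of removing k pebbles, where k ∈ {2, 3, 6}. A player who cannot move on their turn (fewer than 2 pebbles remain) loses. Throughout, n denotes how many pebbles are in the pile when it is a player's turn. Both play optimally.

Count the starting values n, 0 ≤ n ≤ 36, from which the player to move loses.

Classify positions by backward induction: terminal positions (no move available) are L. From any other position, the mover wins iff some move reaches an L.
n=0: no move → L
n=1: no move → L
n=2: →0(L), so W
n=3: →1(L), so W
n=4: →1(L), so W
n=5: →3(W), 2(W) — all W, so L
n=6: →0(L), so W
n=7: →5(L), so W
n=8: →5(L), so W
n=9: →7(W), 6(W), 3(W) — all W, so L
n=10: →8(W), 7(W), 4(W) — all W, so L
n=11: →9(L), so W
n=12: →10(L), so W
n=13: →10(L), so W
n=14: →12(W), 11(W), 8(W) — all W, so L
n=15: →9(L), so W
n=16: →14(L), so W
n=17: →14(L), so W
n=18: →16(W), 15(W), 12(W) — all W, so L
n=19: →17(W), 16(W), 13(W) — all W, so L
n=20: →18(L), so W
n=21: →19(L), so W
n=22: →19(L), so W
n=23: →21(W), 20(W), 17(W) — all W, so L
n=24: →18(L), so W
n=25: →23(L), so W
n=26: →23(L), so W
n=27: →25(W), 24(W), 21(W) — all W, so L
n=28: →26(W), 25(W), 22(W) — all W, so L
n=29: →27(L), so W
n=30: →28(L), so W
n=31: →28(L), so W
n=32: →30(W), 29(W), 26(W) — all W, so L
n=33: →27(L), so W
n=34: →32(L), so W
n=35: →32(L), so W
n=36: →34(W), 33(W), 30(W) — all W, so L
L entries with 0 ≤ n ≤ 36: n = 0, 1, 5, 9, 10, 14, 18, 19, 23, 27, 28, 32, 36; that makes 13.

13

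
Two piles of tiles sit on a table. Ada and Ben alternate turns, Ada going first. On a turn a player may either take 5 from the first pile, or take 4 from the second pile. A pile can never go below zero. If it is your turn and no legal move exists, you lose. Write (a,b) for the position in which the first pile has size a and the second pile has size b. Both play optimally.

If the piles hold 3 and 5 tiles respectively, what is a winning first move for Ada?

Move to (3,1).

Work bottom-up. With no move the player to move loses. Otherwise the position is W if at least one move leads to an L position for the opponent, and L if every move leads to a W.
No move ever increases a pile, so every position that can arise here has a ≤ 3 and b ≤ 5; it is enough to label the cells with 0 ≤ a ≤ 3 and 0 ≤ b ≤ 5.
Every move lowers a or b (never raises either), so fill the grid row by row in increasing a, and left to right within a row: each cell's successors are then already labelled.
      b=0  b=1  b=2  b=3  b=4  b=5
a=0:    L    L    L    L    W    W
a=1:    L    L    L    L    W    W
a=2:    L    L    L    L    W    W
a=3:    L    L    L    L    W    W
Cells with no legal move (terminal, hence L): (0,0), (0,1), (0,2), (0,3), (1,0), (1,1), (1,2), (1,3), (2,0), (2,1), (2,2), (2,3), (3,0), (3,1), (3,2), (3,3).
Every other cell has at least one move into one of the L cells above, so it is W.
From (3,5), the L positions reachable in one move are: (3,1).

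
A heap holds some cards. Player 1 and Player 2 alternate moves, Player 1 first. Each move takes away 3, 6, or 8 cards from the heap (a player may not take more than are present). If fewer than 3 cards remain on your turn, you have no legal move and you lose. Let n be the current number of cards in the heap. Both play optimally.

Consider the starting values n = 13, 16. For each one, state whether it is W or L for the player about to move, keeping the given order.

Work bottom-up. With no move the player to move loses. Otherwise the position is W if at least one move leads to an L position for the opponent, and L if every move leads to a W.
n=0: no move → L
n=1: no move → L
n=2: no move → L
n=3: reaches L-position 0 → W
n=4: reaches L-position 1 → W
n=5: reaches L-position 2 → W
n=6: reaches L-position 0 → W
n=7: reaches L-position 1 → W
n=8: reaches L-position 2 → W
n=9: reaches L-position 1 → W
n=10: reaches L-position 2 → W
n=11: only reaches 8(W), 5(W), 3(W), all W → L
n=12: only reaches 9(W), 6(W), 4(W), all W → L
n=13: only reaches 10(W), 7(W), 5(W), all W → L
n=14: reaches L-position 11 → W
n=15: reaches L-position 12 → W
n=16: reaches L-position 13 → W

13: L, 16: W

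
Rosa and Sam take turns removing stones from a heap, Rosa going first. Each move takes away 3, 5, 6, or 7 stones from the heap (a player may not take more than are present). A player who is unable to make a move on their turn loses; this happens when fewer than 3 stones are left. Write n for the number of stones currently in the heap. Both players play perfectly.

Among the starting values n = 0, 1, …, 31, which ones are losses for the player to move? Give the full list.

Classify positions by backward induction: terminal positions (no move available) are L. From any other position, the mover wins iff some move reaches an L.
n=0: no move → L
n=1: no move → L
n=2: no move → L
n=3: W (go to 0, an L position)
n=4: W (go to 1, an L position)
n=5: W (go to 2, an L position)
n=6: W (go to 1, an L position)
n=7: W (go to 2, an L position)
n=8: W (go to 2, an L position)
n=9: W (go to 2, an L position)
n=10: L (options 7(W), 5(W), 4(W), 3(W) are all W)
n=11: L (options 8(W), 6(W), 5(W), 4(W) are all W)
n=12: L (options 9(W), 7(W), 6(W), 5(W) are all W)
n=13: W (go to 10, an L position)
n=14: W (go to 11, an L position)
n=15: W (go to 12, an L position)
n=16: W (go to 11, an L position)
n=17: W (go to 12, an L position)
n=18: W (go to 12, an L position)
n=19: W (go to 12, an L position)
n=20: L (options 17(W), 15(W), 14(W), 13(W) are all W)
n=21: L (options 18(W), 16(W), 15(W), 14(W) are all W)
n=22: L (options 19(W), 17(W), 16(W), 15(W) are all W)
n=23: W (go to 20, an L position)
n=24: W (go to 21, an L position)
n=25: W (go to 22, an L position)
n=26: W (go to 21, an L position)
n=27: W (go to 22, an L position)
n=28: W (go to 22, an L position)
n=29: W (go to 22, an L position)
n=30: L (options 27(W), 25(W), 24(W), 23(W) are all W)
n=31: L (options 28(W), 26(W), 25(W), 24(W) are all W)
The losing starting values of n are exactly the entries labelled L in this table (11 of them).

0, 1, 2, 10, 11, 12, 20, 21, 22, 30, 31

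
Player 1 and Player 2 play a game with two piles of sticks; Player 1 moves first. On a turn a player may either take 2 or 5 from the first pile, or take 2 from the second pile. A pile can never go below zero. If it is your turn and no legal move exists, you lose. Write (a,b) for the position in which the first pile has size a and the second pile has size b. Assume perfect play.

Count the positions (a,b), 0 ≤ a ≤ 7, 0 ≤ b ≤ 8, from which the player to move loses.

Work bottom-up. With no move the player to move loses. Otherwise the position is W if at least one move leads to an L position for the opponent, and L if every move leads to a W.
Every move lowers a or b (never raises either), so fill the grid row by row in increasing a, and left to right within a row: each cell's successors are then already labelled.
      b=0  b=1  b=2  b=3  b=4  b=5  b=6  b=7  b=8
a=0:    L    L    W    W    L    L    W    W    L
a=1:    L    L    W    W    L    L    W    W    L
a=2:    W    W    L    L    W    W    L    L    W
a=3:    W    W    L    L    W    W    L    L    W
a=4:    L    L    W    W    L    L    W    W    L
a=5:    W    W    W    W    W    W    W    W    W
a=6:    W    W    L    L    W    W    L    L    W
a=7:    L    L    W    W    L    L    W    W    L
Cells with no legal move (terminal, hence L): (0,0), (0,1), (1,0), (1,1).
The remaining L cells, each justified by listing all of its moves:
(0,4): →(0,2)(W) only, which is W, so L
(0,5): →(0,3)(W) only, which is W, so L
(0,8): →(0,6)(W) only, which is W, so L
(1,4): →(1,2)(W) only, which is W, so L
(1,5): →(1,3)(W) only, which is W, so L
(1,8): →(1,6)(W) only, which is W, so L
(2,2): →(0,2)(W), (2,0)(W) — all W, so L
(2,3): →(0,3)(W), (2,1)(W) — all W, so L
(2,6): →(0,6)(W), (2,4)(W) — all W, so L
(2,7): →(0,7)(W), (2,5)(W) — all W, so L
(3,2): →(1,2)(W), (3,0)(W) — all W, so L
(3,3): →(1,3)(W), (3,1)(W) — all W, so L
(3,6): →(1,6)(W), (3,4)(W) — all W, so L
(3,7): →(1,7)(W), (3,5)(W) — all W, so L
(4,0): →(2,0)(W) only, which is W, so L
(4,1): →(2,1)(W) only, which is W, so L
(4,4): →(2,4)(W), (4,2)(W) — all W, so L
(4,5): →(2,5)(W), (4,3)(W) — all W, so L
(4,8): →(2,8)(W), (4,6)(W) — all W, so L
(6,2): →(4,2)(W), (1,2)(W), (6,0)(W) — all W, so L
(6,3): →(4,3)(W), (1,3)(W), (6,1)(W) — all W, so L
(6,6): →(4,6)(W), (1,6)(W), (6,4)(W) — all W, so L
(6,7): →(4,7)(W), (1,7)(W), (6,5)(W) — all W, so L
(7,0): →(5,0)(W), (2,0)(W) — all W, so L
(7,1): →(5,1)(W), (2,1)(W) — all W, so L
(7,4): →(5,4)(W), (2,4)(W), (7,2)(W) — all W, so L
(7,5): →(5,5)(W), (2,5)(W), (7,3)(W) — all W, so L
(7,8): →(5,8)(W), (2,8)(W), (7,6)(W) — all W, so L
Every other cell has at least one move into one of the L cells above, so it is W.
L cells per row: a=0: 5, a=1: 5, a=2: 4, a=3: 4, a=4: 5, a=5: 0, a=6: 4, a=7: 5; total 32.

32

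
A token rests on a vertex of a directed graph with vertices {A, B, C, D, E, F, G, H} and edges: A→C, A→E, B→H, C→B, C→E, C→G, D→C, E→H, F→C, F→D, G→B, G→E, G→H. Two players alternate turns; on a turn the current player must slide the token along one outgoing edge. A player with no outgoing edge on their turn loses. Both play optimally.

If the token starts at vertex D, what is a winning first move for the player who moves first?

Move to C.

Label each position W (a win for the player to move) or L (a loss). A position with no legal move is L; any other position is W exactly when some move reaches an L, and L when every move reaches a W.
Every edge goes from a vertex to one that appears earlier in the order H, E, B, G, C, D, A, F, so processing vertices in that order labels each vertex after all of its successors.
H: no outgoing edge → L
E: →H(L), so W
B: →H(L), so W
G: →H(L), so W
C: →G(W), B(W), E(W) — all W, so L
D: →C(L), so W
A: →C(L), so W
F: →C(L), so W
From D, the L positions reachable in one move are: C.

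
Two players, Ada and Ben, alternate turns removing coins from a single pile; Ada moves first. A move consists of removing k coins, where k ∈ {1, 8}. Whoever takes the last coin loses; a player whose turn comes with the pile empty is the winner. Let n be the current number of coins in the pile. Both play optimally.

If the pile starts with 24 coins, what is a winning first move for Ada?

Work bottom-up. With no move the player to move wins. Otherwise the position is W if at least one move leads to an L position for the opponent, and L if every move leads to a W.
n=0: no move; the opponent has just taken the last coin and therefore loses → W
n=1: →0(W) only, which is W, so L
n=2: →1(L), so W
n=3: →2(W) only, which is W, so L
n=4: →3(L), so W
n=5: →4(W) only, which is W, so L
n=6: →5(L), so W
n=7: →6(W) only, which is W, so L
n=8: →7(L), so W
n=9: →1(L), so W
n=10: →9(W), 2(W) — all W, so L
n=11: →10(L), so W
n=12: →11(W), 4(W) — all W, so L
n=13: →12(L), so W
n=14: →13(W), 6(W) — all W, so L
n=15: →14(L), so W
n=16: →15(W), 8(W) — all W, so L
n=17: →16(L), so W
n=18: →10(L), so W
n=19: →18(W), 11(W) — all W, so L
n=20: →19(L), so W
n=21: →20(W), 13(W) — all W, so L
n=22: →21(L), so W
n=23: →22(W), 15(W) — all W, so L
n=24: →23(L), so W
From 24, the L positions reachable in one move are: 23, 16. Any move reaching one of these is winning.

Remove 1, leaving 23.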